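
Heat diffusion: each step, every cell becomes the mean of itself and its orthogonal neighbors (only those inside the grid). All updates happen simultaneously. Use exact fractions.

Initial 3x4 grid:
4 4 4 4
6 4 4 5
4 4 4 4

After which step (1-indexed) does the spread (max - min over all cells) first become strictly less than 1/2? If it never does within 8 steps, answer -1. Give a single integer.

Step 1: max=14/3, min=4, spread=2/3
Step 2: max=547/120, min=62/15, spread=17/40
  -> spread < 1/2 first at step 2
Step 3: max=4757/1080, min=25123/6000, spread=11743/54000
Step 4: max=1889419/432000, min=3629083/864000, spread=29951/172800
Step 5: max=112404041/25920000, min=32683853/7776000, spread=10373593/77760000
Step 6: max=6724708819/1555200000, min=13088648563/3110400000, spread=14430763/124416000
Step 7: max=402168730721/93312000000, min=786855697817/186624000000, spread=139854109/1492992000
Step 8: max=24083928862939/5598720000000, min=47278539781003/11197440000000, spread=7114543559/89579520000

Answer: 2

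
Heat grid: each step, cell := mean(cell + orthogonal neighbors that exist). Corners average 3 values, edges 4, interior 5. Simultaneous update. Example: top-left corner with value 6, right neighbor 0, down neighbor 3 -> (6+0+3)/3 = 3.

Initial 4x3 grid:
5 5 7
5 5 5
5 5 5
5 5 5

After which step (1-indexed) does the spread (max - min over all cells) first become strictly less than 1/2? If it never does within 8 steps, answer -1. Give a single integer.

Step 1: max=17/3, min=5, spread=2/3
Step 2: max=50/9, min=5, spread=5/9
Step 3: max=581/108, min=5, spread=41/108
  -> spread < 1/2 first at step 3
Step 4: max=69017/12960, min=5, spread=4217/12960
Step 5: max=4097149/777600, min=18079/3600, spread=38417/155520
Step 6: max=244480211/46656000, min=362597/72000, spread=1903471/9331200
Step 7: max=14597789089/2799360000, min=10915759/2160000, spread=18038617/111974400
Step 8: max=873076182851/167961600000, min=984926759/194400000, spread=883978523/6718464000

Answer: 3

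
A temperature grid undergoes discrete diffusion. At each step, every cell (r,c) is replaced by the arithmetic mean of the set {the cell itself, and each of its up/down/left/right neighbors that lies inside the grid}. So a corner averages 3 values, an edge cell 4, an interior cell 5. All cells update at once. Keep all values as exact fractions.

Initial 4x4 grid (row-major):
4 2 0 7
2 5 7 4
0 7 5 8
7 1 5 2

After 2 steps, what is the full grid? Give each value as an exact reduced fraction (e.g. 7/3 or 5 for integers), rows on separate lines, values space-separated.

After step 1:
  8/3 11/4 4 11/3
  11/4 23/5 21/5 13/2
  4 18/5 32/5 19/4
  8/3 5 13/4 5
After step 2:
  49/18 841/240 877/240 85/18
  841/240 179/50 257/50 1147/240
  781/240 118/25 111/25 453/80
  35/9 871/240 393/80 13/3

Answer: 49/18 841/240 877/240 85/18
841/240 179/50 257/50 1147/240
781/240 118/25 111/25 453/80
35/9 871/240 393/80 13/3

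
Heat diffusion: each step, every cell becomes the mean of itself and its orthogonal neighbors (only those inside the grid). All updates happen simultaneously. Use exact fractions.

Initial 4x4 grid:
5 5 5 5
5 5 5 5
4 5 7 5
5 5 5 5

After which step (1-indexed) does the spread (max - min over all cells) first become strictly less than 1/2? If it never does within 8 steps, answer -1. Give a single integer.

Answer: 3

Derivation:
Step 1: max=11/2, min=14/3, spread=5/6
Step 2: max=27/5, min=173/36, spread=107/180
Step 3: max=1271/240, min=17633/3600, spread=179/450
  -> spread < 1/2 first at step 3
Step 4: max=1139/216, min=35621/7200, spread=7037/21600
Step 5: max=847877/162000, min=322267/64800, spread=84419/324000
Step 6: max=2535311/486000, min=32355983/6480000, spread=4344491/19440000
Step 7: max=757181987/145800000, min=292003519/58320000, spread=54346379/291600000
Step 8: max=226475843/43740000, min=43922201591/8748000000, spread=1372967009/8748000000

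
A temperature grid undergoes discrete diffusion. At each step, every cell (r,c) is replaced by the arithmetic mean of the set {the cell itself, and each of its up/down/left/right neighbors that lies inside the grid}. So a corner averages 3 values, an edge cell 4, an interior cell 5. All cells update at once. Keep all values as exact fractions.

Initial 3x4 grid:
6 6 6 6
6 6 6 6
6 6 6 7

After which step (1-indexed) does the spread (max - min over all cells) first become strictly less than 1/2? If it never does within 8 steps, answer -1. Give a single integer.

Step 1: max=19/3, min=6, spread=1/3
  -> spread < 1/2 first at step 1
Step 2: max=113/18, min=6, spread=5/18
Step 3: max=1337/216, min=6, spread=41/216
Step 4: max=159737/25920, min=6, spread=4217/25920
Step 5: max=9540349/1555200, min=43279/7200, spread=38417/311040
Step 6: max=571072211/93312000, min=866597/144000, spread=1903471/18662400
Step 7: max=34193309089/5598720000, min=26035759/4320000, spread=18038617/223948800
Step 8: max=2048807382851/335923200000, min=2345726759/388800000, spread=883978523/13436928000

Answer: 1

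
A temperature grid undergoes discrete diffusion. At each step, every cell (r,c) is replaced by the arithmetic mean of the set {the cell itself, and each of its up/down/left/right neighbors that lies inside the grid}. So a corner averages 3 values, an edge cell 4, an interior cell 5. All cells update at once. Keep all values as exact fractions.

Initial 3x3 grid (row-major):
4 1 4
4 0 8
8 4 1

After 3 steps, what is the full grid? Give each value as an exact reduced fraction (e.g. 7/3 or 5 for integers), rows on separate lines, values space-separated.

Answer: 821/240 46213/14400 3727/1080
12997/3600 7327/2000 50213/14400
8789/2160 54413/14400 4147/1080

Derivation:
After step 1:
  3 9/4 13/3
  4 17/5 13/4
  16/3 13/4 13/3
After step 2:
  37/12 779/240 59/18
  59/15 323/100 919/240
  151/36 979/240 65/18
After step 3:
  821/240 46213/14400 3727/1080
  12997/3600 7327/2000 50213/14400
  8789/2160 54413/14400 4147/1080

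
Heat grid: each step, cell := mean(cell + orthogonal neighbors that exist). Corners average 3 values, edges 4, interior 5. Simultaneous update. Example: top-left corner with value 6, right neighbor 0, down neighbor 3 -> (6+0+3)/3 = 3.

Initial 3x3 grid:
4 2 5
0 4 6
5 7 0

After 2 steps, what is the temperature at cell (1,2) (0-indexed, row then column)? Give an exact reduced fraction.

Step 1: cell (1,2) = 15/4
Step 2: cell (1,2) = 973/240
Full grid after step 2:
  3 833/240 71/18
  261/80 371/100 973/240
  15/4 121/30 145/36

Answer: 973/240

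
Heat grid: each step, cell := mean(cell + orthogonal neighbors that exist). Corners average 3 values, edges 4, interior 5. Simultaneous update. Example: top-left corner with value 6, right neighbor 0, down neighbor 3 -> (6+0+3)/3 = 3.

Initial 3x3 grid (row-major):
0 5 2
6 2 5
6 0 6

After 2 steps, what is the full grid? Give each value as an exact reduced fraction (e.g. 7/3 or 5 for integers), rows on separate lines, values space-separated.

After step 1:
  11/3 9/4 4
  7/2 18/5 15/4
  4 7/2 11/3
After step 2:
  113/36 811/240 10/3
  443/120 83/25 901/240
  11/3 443/120 131/36

Answer: 113/36 811/240 10/3
443/120 83/25 901/240
11/3 443/120 131/36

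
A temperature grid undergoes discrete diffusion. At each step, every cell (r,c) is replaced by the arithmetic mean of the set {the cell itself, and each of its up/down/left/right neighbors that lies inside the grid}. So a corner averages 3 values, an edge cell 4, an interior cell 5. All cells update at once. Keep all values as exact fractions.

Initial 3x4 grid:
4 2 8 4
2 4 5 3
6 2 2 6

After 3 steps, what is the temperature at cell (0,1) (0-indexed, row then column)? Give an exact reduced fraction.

Answer: 28789/7200

Derivation:
Step 1: cell (0,1) = 9/2
Step 2: cell (0,1) = 179/48
Step 3: cell (0,1) = 28789/7200
Full grid after step 3:
  1541/432 28789/7200 10333/2400 3313/720
  4339/1200 3667/1000 6253/1500 30949/7200
  1477/432 26489/7200 27499/7200 8779/2160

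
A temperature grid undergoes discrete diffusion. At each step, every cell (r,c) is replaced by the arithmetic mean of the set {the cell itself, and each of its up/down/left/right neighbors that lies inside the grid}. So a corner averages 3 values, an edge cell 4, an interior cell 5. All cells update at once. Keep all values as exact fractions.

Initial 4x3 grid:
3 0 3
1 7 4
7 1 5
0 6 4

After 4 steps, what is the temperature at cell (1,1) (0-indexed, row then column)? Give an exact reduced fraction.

Step 1: cell (1,1) = 13/5
Step 2: cell (1,1) = 203/50
Step 3: cell (1,1) = 18799/6000
Step 4: cell (1,1) = 1277021/360000
Full grid after step 4:
  405121/129600 2612179/864000 437221/129600
  678311/216000 1277021/360000 742811/216000
  790271/216000 1282771/360000 285757/72000
  463231/129600 3399269/864000 166577/43200

Answer: 1277021/360000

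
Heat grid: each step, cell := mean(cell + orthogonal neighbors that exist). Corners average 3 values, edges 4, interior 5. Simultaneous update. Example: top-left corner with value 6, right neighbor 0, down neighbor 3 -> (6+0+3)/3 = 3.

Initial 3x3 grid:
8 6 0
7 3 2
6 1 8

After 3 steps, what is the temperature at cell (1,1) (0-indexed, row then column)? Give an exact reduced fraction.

Step 1: cell (1,1) = 19/5
Step 2: cell (1,1) = 109/25
Step 3: cell (1,1) = 1083/250
Full grid after step 3:
  3731/720 64541/14400 4019/1080
  18479/3600 1083/250 53641/14400
  5249/1080 31283/7200 8143/2160

Answer: 1083/250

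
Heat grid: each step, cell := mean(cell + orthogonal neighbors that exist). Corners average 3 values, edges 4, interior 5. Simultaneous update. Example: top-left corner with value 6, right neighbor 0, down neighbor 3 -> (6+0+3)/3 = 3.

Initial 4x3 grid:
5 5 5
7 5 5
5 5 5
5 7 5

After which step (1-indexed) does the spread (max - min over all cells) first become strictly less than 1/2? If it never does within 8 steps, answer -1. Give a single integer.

Answer: 3

Derivation:
Step 1: max=17/3, min=5, spread=2/3
Step 2: max=667/120, min=5, spread=67/120
Step 3: max=5987/1080, min=461/90, spread=91/216
  -> spread < 1/2 first at step 3
Step 4: max=356323/64800, min=13957/2700, spread=4271/12960
Step 5: max=21268997/3888000, min=31289/6000, spread=39749/155520
Step 6: max=1270298023/233280000, min=6371419/1215000, spread=1879423/9331200
Step 7: max=75941911157/13996800000, min=1535879959/291600000, spread=3551477/22394880
Step 8: max=4543395076063/839808000000, min=7704151213/1458000000, spread=846431819/6718464000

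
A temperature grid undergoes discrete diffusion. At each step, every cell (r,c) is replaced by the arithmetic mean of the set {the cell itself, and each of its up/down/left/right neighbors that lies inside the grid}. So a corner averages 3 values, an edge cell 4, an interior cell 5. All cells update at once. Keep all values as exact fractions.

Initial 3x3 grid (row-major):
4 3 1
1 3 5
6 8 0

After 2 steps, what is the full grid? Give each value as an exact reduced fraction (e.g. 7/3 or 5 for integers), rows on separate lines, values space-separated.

After step 1:
  8/3 11/4 3
  7/2 4 9/4
  5 17/4 13/3
After step 2:
  107/36 149/48 8/3
  91/24 67/20 163/48
  17/4 211/48 65/18

Answer: 107/36 149/48 8/3
91/24 67/20 163/48
17/4 211/48 65/18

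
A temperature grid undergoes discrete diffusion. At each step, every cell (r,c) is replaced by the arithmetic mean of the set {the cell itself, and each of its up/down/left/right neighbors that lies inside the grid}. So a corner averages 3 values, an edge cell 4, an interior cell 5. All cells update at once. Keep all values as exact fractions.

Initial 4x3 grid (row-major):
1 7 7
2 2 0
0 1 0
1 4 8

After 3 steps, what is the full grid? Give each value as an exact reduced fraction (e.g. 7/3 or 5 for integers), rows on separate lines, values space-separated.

Answer: 3097/1080 15167/4800 7399/2160
15443/7200 1297/500 10259/3600
13483/7200 13039/6000 1609/600
4339/2160 18103/7200 251/90

Derivation:
After step 1:
  10/3 17/4 14/3
  5/4 12/5 9/4
  1 7/5 9/4
  5/3 7/2 4
After step 2:
  53/18 293/80 67/18
  479/240 231/100 347/120
  319/240 211/100 99/40
  37/18 317/120 13/4
After step 3:
  3097/1080 15167/4800 7399/2160
  15443/7200 1297/500 10259/3600
  13483/7200 13039/6000 1609/600
  4339/2160 18103/7200 251/90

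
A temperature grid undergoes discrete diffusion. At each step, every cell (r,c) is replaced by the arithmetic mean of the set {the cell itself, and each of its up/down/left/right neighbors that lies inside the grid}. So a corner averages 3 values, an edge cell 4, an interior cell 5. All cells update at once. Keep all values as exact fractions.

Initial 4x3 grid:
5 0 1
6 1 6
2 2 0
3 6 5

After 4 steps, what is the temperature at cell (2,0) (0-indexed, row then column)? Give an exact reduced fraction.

Answer: 685579/216000

Derivation:
Step 1: cell (2,0) = 13/4
Step 2: cell (2,0) = 757/240
Step 3: cell (2,0) = 23917/7200
Step 4: cell (2,0) = 685579/216000
Full grid after step 4:
  368999/129600 260789/96000 323299/129600
  657859/216000 333013/120000 586109/216000
  685579/216000 141083/45000 636829/216000
  219547/64800 707339/216000 210997/64800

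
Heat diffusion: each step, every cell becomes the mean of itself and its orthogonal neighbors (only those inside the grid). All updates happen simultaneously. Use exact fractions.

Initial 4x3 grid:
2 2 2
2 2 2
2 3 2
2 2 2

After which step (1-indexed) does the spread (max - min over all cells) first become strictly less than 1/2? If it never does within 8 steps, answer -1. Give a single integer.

Step 1: max=9/4, min=2, spread=1/4
  -> spread < 1/2 first at step 1
Step 2: max=223/100, min=2, spread=23/100
Step 3: max=10411/4800, min=813/400, spread=131/960
Step 4: max=92951/43200, min=14791/7200, spread=841/8640
Step 5: max=37102051/17280000, min=2973373/1440000, spread=56863/691200
Step 6: max=332574341/155520000, min=26909543/12960000, spread=386393/6220800
Step 7: max=132809723131/62208000000, min=10788358813/5184000000, spread=26795339/497664000
Step 8: max=7948775714129/3732480000000, min=649166149667/311040000000, spread=254051069/5971968000

Answer: 1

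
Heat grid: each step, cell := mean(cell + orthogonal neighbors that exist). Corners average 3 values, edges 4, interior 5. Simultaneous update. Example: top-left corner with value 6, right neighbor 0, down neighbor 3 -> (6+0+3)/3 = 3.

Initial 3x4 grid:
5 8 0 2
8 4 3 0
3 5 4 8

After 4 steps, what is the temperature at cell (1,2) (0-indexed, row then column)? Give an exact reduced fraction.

Answer: 1369721/360000

Derivation:
Step 1: cell (1,2) = 11/5
Step 2: cell (1,2) = 193/50
Step 3: cell (1,2) = 20389/6000
Step 4: cell (1,2) = 1369721/360000
Full grid after step 4:
  53053/10800 161381/36000 369323/108000 396791/129600
  274769/54000 197537/45000 1369721/360000 2718919/864000
  79067/16200 500893/108000 139441/36000 156497/43200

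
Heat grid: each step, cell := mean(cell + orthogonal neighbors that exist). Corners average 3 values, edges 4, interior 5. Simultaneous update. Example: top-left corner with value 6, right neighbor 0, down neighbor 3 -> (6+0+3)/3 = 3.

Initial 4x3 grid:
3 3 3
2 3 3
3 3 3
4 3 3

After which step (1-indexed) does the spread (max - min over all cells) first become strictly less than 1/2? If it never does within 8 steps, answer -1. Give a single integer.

Answer: 2

Derivation:
Step 1: max=10/3, min=8/3, spread=2/3
Step 2: max=115/36, min=673/240, spread=281/720
  -> spread < 1/2 first at step 2
Step 3: max=337/108, min=6103/2160, spread=637/2160
Step 4: max=2661659/864000, min=185893/64800, spread=549257/2592000
Step 5: max=158565121/51840000, min=5616391/1944000, spread=26384083/155520000
Step 6: max=9470251139/3110400000, min=169621417/58320000, spread=1271326697/9331200000
Step 7: max=565899287401/186624000000, min=1277778541/437400000, spread=62141329723/559872000000
Step 8: max=33852126012059/11197440000000, min=307810601801/104976000000, spread=3056985459857/33592320000000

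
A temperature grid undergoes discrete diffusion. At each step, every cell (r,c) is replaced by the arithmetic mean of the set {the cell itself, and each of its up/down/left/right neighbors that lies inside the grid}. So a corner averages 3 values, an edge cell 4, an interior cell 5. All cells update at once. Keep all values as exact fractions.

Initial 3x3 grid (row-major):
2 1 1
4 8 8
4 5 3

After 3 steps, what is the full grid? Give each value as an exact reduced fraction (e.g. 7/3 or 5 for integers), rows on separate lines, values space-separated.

After step 1:
  7/3 3 10/3
  9/2 26/5 5
  13/3 5 16/3
After step 2:
  59/18 52/15 34/9
  491/120 227/50 283/60
  83/18 149/30 46/9
After step 3:
  3901/1080 3389/900 2153/540
  29737/7200 13069/3000 16331/3600
  4921/1080 8653/1800 2663/540

Answer: 3901/1080 3389/900 2153/540
29737/7200 13069/3000 16331/3600
4921/1080 8653/1800 2663/540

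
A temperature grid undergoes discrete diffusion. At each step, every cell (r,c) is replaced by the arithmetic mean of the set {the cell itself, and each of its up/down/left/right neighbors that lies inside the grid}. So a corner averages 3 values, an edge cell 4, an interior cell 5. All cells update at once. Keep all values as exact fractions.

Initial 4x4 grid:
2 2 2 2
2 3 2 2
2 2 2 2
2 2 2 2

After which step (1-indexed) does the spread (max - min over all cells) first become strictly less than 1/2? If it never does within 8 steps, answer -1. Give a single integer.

Answer: 1

Derivation:
Step 1: max=9/4, min=2, spread=1/4
  -> spread < 1/2 first at step 1
Step 2: max=111/50, min=2, spread=11/50
Step 3: max=5167/2400, min=2, spread=367/2400
Step 4: max=23171/10800, min=1213/600, spread=1337/10800
Step 5: max=689669/324000, min=36469/18000, spread=33227/324000
Step 6: max=20654327/9720000, min=220049/108000, spread=849917/9720000
Step 7: max=616914347/291600000, min=3308533/1620000, spread=21378407/291600000
Step 8: max=18462462371/8748000000, min=995688343/486000000, spread=540072197/8748000000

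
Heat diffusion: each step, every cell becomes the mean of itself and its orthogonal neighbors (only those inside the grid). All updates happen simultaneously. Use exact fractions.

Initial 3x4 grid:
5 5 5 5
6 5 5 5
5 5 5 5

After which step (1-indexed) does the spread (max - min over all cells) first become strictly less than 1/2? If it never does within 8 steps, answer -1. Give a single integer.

Step 1: max=16/3, min=5, spread=1/3
  -> spread < 1/2 first at step 1
Step 2: max=1267/240, min=5, spread=67/240
Step 3: max=11237/2160, min=5, spread=437/2160
Step 4: max=4477531/864000, min=5009/1000, spread=29951/172800
Step 5: max=40095821/7776000, min=16954/3375, spread=206761/1555200
Step 6: max=16008195571/3110400000, min=27165671/5400000, spread=14430763/124416000
Step 7: max=958227741689/186624000000, min=2177652727/432000000, spread=139854109/1492992000
Step 8: max=57409671890251/11197440000000, min=196251228977/38880000000, spread=7114543559/89579520000

Answer: 1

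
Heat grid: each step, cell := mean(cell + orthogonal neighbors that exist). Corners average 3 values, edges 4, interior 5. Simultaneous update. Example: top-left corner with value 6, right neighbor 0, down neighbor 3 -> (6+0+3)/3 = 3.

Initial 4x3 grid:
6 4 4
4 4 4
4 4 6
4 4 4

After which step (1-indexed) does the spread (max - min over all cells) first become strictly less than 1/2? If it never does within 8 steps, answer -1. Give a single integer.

Step 1: max=14/3, min=4, spread=2/3
Step 2: max=41/9, min=4, spread=5/9
Step 3: max=2371/540, min=1499/360, spread=49/216
  -> spread < 1/2 first at step 3
Step 4: max=283669/64800, min=45169/10800, spread=2531/12960
Step 5: max=112793089/25920000, min=457391/108000, spread=3019249/25920000
Step 6: max=112556711/25920000, min=41279051/9720000, spread=297509/3110400
Step 7: max=404404799209/93312000000, min=621885521/145800000, spread=6398065769/93312000000
Step 8: max=1212481464773/279936000000, min=24917378951/5832000000, spread=131578201/2239488000

Answer: 3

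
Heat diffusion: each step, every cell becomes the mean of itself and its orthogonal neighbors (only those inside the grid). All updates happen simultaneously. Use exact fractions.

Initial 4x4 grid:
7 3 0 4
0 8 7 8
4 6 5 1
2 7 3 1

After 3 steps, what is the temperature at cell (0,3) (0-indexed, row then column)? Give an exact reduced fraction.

Answer: 3157/720

Derivation:
Step 1: cell (0,3) = 4
Step 2: cell (0,3) = 25/6
Step 3: cell (0,3) = 3157/720
Full grid after step 3:
  8783/2160 7991/1800 863/200 3157/720
  32069/7200 26801/6000 9411/2000 10271/2400
  30557/7200 28379/6000 5111/1200 1165/288
  1897/432 15151/3600 2923/720 7549/2160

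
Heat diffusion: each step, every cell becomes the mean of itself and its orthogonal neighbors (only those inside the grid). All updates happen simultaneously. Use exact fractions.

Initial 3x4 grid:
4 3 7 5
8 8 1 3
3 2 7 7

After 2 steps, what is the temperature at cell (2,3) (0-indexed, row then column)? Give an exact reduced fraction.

Step 1: cell (2,3) = 17/3
Step 2: cell (2,3) = 167/36
Full grid after step 2:
  65/12 189/40 197/40 13/3
  1169/240 517/100 437/100 149/30
  181/36 1079/240 1207/240 167/36

Answer: 167/36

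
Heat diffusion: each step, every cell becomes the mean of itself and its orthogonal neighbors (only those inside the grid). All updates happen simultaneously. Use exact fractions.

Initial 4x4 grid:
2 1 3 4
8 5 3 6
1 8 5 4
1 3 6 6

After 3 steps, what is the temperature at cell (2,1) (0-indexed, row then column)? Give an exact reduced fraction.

Step 1: cell (2,1) = 22/5
Step 2: cell (2,1) = 118/25
Step 3: cell (2,1) = 1591/375
Full grid after step 3:
  407/108 6607/1800 6839/1800 2141/540
  3491/900 1259/300 6419/1500 7949/1800
  3647/900 1591/375 1793/375 353/72
  499/135 7729/1800 341/72 1369/270

Answer: 1591/375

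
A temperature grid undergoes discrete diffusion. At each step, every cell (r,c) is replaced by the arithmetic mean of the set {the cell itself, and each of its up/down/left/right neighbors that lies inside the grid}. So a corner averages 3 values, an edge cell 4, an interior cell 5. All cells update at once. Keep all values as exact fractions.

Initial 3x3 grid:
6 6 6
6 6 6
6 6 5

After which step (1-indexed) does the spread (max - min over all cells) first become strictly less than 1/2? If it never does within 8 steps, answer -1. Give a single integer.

Answer: 1

Derivation:
Step 1: max=6, min=17/3, spread=1/3
  -> spread < 1/2 first at step 1
Step 2: max=6, min=103/18, spread=5/18
Step 3: max=6, min=1255/216, spread=41/216
Step 4: max=2149/360, min=75629/12960, spread=347/2592
Step 5: max=21443/3600, min=4558663/777600, spread=2921/31104
Step 6: max=2566517/432000, min=274107461/46656000, spread=24611/373248
Step 7: max=57663259/9720000, min=16477437967/2799360000, spread=207329/4478976
Step 8: max=3071598401/518400000, min=989739647549/167961600000, spread=1746635/53747712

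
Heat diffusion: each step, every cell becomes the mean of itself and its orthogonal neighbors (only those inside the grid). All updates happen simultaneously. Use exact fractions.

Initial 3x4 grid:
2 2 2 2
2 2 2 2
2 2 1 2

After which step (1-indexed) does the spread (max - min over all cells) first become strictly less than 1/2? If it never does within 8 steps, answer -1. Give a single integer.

Step 1: max=2, min=5/3, spread=1/3
  -> spread < 1/2 first at step 1
Step 2: max=2, min=209/120, spread=31/120
Step 3: max=2, min=1949/1080, spread=211/1080
Step 4: max=3553/1800, min=199103/108000, spread=14077/108000
Step 5: max=212317/108000, min=1803593/972000, spread=5363/48600
Step 6: max=117131/60000, min=54579191/29160000, spread=93859/1166400
Step 7: max=189063533/97200000, min=3288925519/1749600000, spread=4568723/69984000
Step 8: max=5650381111/2916000000, min=198171564371/104976000000, spread=8387449/167961600

Answer: 1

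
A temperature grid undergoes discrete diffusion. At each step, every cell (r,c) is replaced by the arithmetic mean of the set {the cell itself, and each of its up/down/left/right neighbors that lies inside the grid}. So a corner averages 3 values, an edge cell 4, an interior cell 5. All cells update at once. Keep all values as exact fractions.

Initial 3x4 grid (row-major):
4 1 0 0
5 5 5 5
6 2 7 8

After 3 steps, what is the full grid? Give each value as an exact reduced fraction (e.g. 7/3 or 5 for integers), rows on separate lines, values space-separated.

Answer: 937/270 2333/720 2107/720 3377/1080
149/36 2329/600 1213/300 1175/288
4843/1080 1699/360 1751/360 1373/270

Derivation:
After step 1:
  10/3 5/2 3/2 5/3
  5 18/5 22/5 9/2
  13/3 5 11/2 20/3
After step 2:
  65/18 41/15 151/60 23/9
  61/15 41/10 39/10 517/120
  43/9 553/120 647/120 50/9
After step 3:
  937/270 2333/720 2107/720 3377/1080
  149/36 2329/600 1213/300 1175/288
  4843/1080 1699/360 1751/360 1373/270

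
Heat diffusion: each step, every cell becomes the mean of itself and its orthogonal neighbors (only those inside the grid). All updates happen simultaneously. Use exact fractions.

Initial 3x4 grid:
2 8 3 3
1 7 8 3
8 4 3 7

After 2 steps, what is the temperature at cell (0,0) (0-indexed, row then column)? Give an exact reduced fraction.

Answer: 79/18

Derivation:
Step 1: cell (0,0) = 11/3
Step 2: cell (0,0) = 79/18
Full grid after step 2:
  79/18 593/120 183/40 55/12
  181/40 127/25 533/100 1043/240
  43/9 157/30 151/30 181/36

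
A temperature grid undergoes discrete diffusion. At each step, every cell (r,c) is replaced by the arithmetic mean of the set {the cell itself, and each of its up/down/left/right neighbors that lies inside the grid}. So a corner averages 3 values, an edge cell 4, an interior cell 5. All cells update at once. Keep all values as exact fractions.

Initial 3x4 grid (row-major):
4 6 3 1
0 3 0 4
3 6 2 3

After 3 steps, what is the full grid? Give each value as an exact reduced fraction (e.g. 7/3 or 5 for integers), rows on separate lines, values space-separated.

Answer: 85/27 2803/900 9917/3600 2807/1080
22169/7200 17807/6000 16717/6000 9017/3600
433/144 2411/800 6653/2400 641/240

Derivation:
After step 1:
  10/3 4 5/2 8/3
  5/2 3 12/5 2
  3 7/2 11/4 3
After step 2:
  59/18 77/24 347/120 43/18
  71/24 77/25 253/100 151/60
  3 49/16 233/80 31/12
After step 3:
  85/27 2803/900 9917/3600 2807/1080
  22169/7200 17807/6000 16717/6000 9017/3600
  433/144 2411/800 6653/2400 641/240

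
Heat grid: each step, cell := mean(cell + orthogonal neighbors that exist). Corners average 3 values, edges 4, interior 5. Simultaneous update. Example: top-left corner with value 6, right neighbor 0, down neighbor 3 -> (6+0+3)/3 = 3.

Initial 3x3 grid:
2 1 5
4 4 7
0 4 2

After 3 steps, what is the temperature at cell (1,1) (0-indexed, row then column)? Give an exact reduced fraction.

Answer: 2071/600

Derivation:
Step 1: cell (1,1) = 4
Step 2: cell (1,1) = 33/10
Step 3: cell (1,1) = 2071/600
Full grid after step 3:
  641/216 2389/720 839/216
  1361/480 2071/600 5513/1440
  317/108 1561/480 103/27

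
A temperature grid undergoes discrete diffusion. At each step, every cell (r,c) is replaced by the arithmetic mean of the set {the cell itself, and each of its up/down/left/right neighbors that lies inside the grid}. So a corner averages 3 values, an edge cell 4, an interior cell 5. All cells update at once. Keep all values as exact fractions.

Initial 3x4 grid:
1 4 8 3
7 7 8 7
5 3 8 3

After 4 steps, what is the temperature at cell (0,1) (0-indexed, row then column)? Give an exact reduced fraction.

Step 1: cell (0,1) = 5
Step 2: cell (0,1) = 411/80
Step 3: cell (0,1) = 13033/2400
Step 4: cell (0,1) = 387871/72000
Full grid after step 4:
  111763/21600 387871/72000 417631/72000 252971/43200
  374611/72000 83557/15000 231577/40000 574003/96000
  38671/7200 133457/24000 424631/72000 254671/43200

Answer: 387871/72000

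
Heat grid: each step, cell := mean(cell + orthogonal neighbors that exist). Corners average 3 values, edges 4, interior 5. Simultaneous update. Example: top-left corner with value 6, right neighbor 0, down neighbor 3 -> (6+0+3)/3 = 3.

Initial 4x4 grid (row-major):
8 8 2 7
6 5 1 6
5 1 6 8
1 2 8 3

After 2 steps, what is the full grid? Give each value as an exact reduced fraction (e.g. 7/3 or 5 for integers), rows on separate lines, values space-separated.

After step 1:
  22/3 23/4 9/2 5
  6 21/5 4 11/2
  13/4 19/5 24/5 23/4
  8/3 3 19/4 19/3
After step 2:
  229/36 1307/240 77/16 5
  1247/240 19/4 23/5 81/16
  943/240 381/100 231/50 1343/240
  107/36 853/240 1133/240 101/18

Answer: 229/36 1307/240 77/16 5
1247/240 19/4 23/5 81/16
943/240 381/100 231/50 1343/240
107/36 853/240 1133/240 101/18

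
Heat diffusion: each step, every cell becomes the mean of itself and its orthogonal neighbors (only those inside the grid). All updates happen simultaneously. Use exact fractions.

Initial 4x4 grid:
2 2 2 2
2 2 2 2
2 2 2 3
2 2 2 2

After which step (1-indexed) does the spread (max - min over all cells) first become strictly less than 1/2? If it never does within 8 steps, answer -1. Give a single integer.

Answer: 1

Derivation:
Step 1: max=7/3, min=2, spread=1/3
  -> spread < 1/2 first at step 1
Step 2: max=271/120, min=2, spread=31/120
Step 3: max=2371/1080, min=2, spread=211/1080
Step 4: max=232843/108000, min=2, spread=16843/108000
Step 5: max=2082643/972000, min=18079/9000, spread=130111/972000
Step 6: max=61962367/29160000, min=1087159/540000, spread=3255781/29160000
Step 7: max=1849953691/874800000, min=1091107/540000, spread=82360351/874800000
Step 8: max=55239316891/26244000000, min=196906441/97200000, spread=2074577821/26244000000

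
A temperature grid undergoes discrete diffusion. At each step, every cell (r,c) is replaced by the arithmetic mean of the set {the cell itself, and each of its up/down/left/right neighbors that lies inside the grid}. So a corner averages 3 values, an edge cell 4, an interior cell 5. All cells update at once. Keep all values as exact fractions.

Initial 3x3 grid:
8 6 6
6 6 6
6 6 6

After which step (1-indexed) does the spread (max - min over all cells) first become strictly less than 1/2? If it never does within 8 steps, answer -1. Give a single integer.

Step 1: max=20/3, min=6, spread=2/3
Step 2: max=59/9, min=6, spread=5/9
Step 3: max=689/108, min=6, spread=41/108
  -> spread < 1/2 first at step 3
Step 4: max=41011/6480, min=1091/180, spread=347/1296
Step 5: max=2439737/388800, min=10957/1800, spread=2921/15552
Step 6: max=145796539/23328000, min=1321483/216000, spread=24611/186624
Step 7: max=8716802033/1399680000, min=29816741/4860000, spread=207329/2239488
Step 8: max=521914752451/83980800000, min=1594001599/259200000, spread=1746635/26873856

Answer: 3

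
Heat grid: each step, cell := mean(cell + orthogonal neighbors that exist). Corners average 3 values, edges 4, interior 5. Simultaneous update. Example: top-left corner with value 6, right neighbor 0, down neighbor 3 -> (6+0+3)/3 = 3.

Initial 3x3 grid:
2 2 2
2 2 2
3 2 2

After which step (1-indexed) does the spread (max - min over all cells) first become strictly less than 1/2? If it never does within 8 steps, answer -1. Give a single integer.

Answer: 1

Derivation:
Step 1: max=7/3, min=2, spread=1/3
  -> spread < 1/2 first at step 1
Step 2: max=41/18, min=2, spread=5/18
Step 3: max=473/216, min=2, spread=41/216
Step 4: max=28051/12960, min=731/360, spread=347/2592
Step 5: max=1662137/777600, min=7357/3600, spread=2921/31104
Step 6: max=99140539/46656000, min=889483/432000, spread=24611/373248
Step 7: max=5917442033/2799360000, min=20096741/9720000, spread=207329/4478976
Step 8: max=353953152451/167961600000, min=1075601599/518400000, spread=1746635/53747712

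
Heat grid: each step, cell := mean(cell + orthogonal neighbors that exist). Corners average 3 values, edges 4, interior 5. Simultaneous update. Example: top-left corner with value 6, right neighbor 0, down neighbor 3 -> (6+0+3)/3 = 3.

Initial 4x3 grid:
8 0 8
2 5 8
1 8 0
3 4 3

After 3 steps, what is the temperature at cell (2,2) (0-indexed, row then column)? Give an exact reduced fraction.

Step 1: cell (2,2) = 19/4
Step 2: cell (2,2) = 239/60
Step 3: cell (2,2) = 3829/900
Full grid after step 3:
  9131/2160 67109/14400 10721/2160
  14431/3600 26641/6000 8453/1800
  13541/3600 1943/500 3829/900
  1849/540 8929/2400 4003/1080

Answer: 3829/900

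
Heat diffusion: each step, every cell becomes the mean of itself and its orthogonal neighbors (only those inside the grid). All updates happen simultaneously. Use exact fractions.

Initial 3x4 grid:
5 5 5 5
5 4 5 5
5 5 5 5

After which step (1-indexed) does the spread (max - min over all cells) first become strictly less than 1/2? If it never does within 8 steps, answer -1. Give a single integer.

Step 1: max=5, min=19/4, spread=1/4
  -> spread < 1/2 first at step 1
Step 2: max=5, min=477/100, spread=23/100
Step 3: max=1987/400, min=23189/4800, spread=131/960
Step 4: max=35609/7200, min=209449/43200, spread=841/8640
Step 5: max=7106627/1440000, min=83857949/17280000, spread=56863/691200
Step 6: max=63810457/12960000, min=756065659/155520000, spread=386393/6220800
Step 7: max=25499641187/5184000000, min=302646276869/62208000000, spread=26795339/497664000
Step 8: max=1528113850333/311040000000, min=18178584285871/3732480000000, spread=254051069/5971968000

Answer: 1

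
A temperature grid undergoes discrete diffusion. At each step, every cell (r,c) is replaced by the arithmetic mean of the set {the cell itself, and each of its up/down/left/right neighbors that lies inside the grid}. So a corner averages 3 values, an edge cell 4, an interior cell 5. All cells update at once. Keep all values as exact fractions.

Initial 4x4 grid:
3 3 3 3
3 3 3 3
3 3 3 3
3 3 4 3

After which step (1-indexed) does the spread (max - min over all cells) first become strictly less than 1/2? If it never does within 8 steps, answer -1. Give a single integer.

Step 1: max=10/3, min=3, spread=1/3
  -> spread < 1/2 first at step 1
Step 2: max=391/120, min=3, spread=31/120
Step 3: max=3451/1080, min=3, spread=211/1080
Step 4: max=340843/108000, min=3, spread=16843/108000
Step 5: max=3054643/972000, min=27079/9000, spread=130111/972000
Step 6: max=91122367/29160000, min=1627159/540000, spread=3255781/29160000
Step 7: max=2724753691/874800000, min=1631107/540000, spread=82360351/874800000
Step 8: max=81483316891/26244000000, min=294106441/97200000, spread=2074577821/26244000000

Answer: 1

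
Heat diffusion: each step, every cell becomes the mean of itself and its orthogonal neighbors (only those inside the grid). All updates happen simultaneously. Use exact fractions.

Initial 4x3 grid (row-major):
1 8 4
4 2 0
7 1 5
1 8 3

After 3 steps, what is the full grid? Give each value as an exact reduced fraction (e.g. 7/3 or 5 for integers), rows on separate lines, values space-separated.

Answer: 803/216 52747/14400 493/144
27131/7200 10249/3000 2063/600
26831/7200 5797/1500 12253/3600
1147/270 55637/14400 8621/2160

Derivation:
After step 1:
  13/3 15/4 4
  7/2 3 11/4
  13/4 23/5 9/4
  16/3 13/4 16/3
After step 2:
  139/36 181/48 7/2
  169/48 88/25 3
  1001/240 327/100 56/15
  71/18 1111/240 65/18
After step 3:
  803/216 52747/14400 493/144
  27131/7200 10249/3000 2063/600
  26831/7200 5797/1500 12253/3600
  1147/270 55637/14400 8621/2160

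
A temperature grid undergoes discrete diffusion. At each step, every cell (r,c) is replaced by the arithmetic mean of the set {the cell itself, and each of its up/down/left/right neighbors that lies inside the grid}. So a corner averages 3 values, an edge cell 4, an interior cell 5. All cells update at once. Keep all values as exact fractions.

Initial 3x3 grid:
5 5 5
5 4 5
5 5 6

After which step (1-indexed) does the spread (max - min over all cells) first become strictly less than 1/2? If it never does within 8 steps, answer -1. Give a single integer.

Step 1: max=16/3, min=19/4, spread=7/12
Step 2: max=46/9, min=29/6, spread=5/18
  -> spread < 1/2 first at step 2
Step 3: max=683/135, min=1753/360, spread=41/216
Step 4: max=81107/16200, min=105251/21600, spread=347/2592
Step 5: max=606263/121500, min=6345097/1296000, spread=2921/31104
Step 6: max=289958213/58320000, min=381483659/77760000, spread=24611/373248
Step 7: max=8683480643/1749600000, min=22939980673/4665600000, spread=207329/4478976
Step 8: max=1040412643367/209952000000, min=1378119800531/279936000000, spread=1746635/53747712

Answer: 2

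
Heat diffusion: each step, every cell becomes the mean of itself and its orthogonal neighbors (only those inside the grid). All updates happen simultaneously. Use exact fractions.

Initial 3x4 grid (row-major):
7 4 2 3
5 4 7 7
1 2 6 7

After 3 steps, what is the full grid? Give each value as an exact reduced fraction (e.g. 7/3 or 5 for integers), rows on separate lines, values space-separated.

After step 1:
  16/3 17/4 4 4
  17/4 22/5 26/5 6
  8/3 13/4 11/2 20/3
After step 2:
  83/18 1079/240 349/80 14/3
  333/80 427/100 251/50 82/15
  61/18 949/240 1237/240 109/18
After step 3:
  4777/1080 31931/7200 3709/800 3479/720
  6573/1600 8761/2000 3641/750 1193/225
  2071/540 30181/7200 36331/7200 12007/2160

Answer: 4777/1080 31931/7200 3709/800 3479/720
6573/1600 8761/2000 3641/750 1193/225
2071/540 30181/7200 36331/7200 12007/2160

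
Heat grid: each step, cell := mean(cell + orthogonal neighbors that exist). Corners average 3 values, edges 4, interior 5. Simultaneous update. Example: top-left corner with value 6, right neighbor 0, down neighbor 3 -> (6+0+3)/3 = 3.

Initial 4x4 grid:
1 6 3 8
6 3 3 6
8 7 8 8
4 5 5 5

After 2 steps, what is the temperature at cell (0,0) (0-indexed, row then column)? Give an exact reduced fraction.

Answer: 145/36

Derivation:
Step 1: cell (0,0) = 13/3
Step 2: cell (0,0) = 145/36
Full grid after step 2:
  145/36 211/48 1111/240 203/36
  241/48 471/100 541/100 349/60
  1357/240 289/50 59/10 63/10
  103/18 343/60 29/5 37/6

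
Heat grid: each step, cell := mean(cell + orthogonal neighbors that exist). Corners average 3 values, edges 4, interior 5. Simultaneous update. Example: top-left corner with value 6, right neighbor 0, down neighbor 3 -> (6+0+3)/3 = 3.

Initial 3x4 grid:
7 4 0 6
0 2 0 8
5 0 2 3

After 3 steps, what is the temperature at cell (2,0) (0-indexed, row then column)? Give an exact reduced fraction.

Answer: 1183/540

Derivation:
Step 1: cell (2,0) = 5/3
Step 2: cell (2,0) = 89/36
Step 3: cell (2,0) = 1183/540
Full grid after step 3:
  6217/2160 21331/7200 21571/7200 983/270
  19751/7200 13913/6000 2903/1000 15979/4800
  1183/540 2057/900 8773/3600 7019/2160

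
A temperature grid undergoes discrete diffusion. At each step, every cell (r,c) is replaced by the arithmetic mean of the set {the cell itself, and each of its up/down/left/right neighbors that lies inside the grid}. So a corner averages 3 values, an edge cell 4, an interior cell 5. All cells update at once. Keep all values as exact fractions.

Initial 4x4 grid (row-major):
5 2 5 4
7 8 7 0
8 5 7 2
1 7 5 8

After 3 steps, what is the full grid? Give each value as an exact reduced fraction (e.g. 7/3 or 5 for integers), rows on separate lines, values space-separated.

After step 1:
  14/3 5 9/2 3
  7 29/5 27/5 13/4
  21/4 7 26/5 17/4
  16/3 9/2 27/4 5
After step 2:
  50/9 599/120 179/40 43/12
  1363/240 151/25 483/100 159/40
  295/48 111/20 143/25 177/40
  181/36 283/48 429/80 16/3
After step 3:
  11683/2160 4739/900 447/100 361/90
  42157/7200 32509/6000 626/125 1261/300
  1613/288 17611/3000 2071/400 1459/300
  1229/216 7861/1440 13387/2400 3629/720

Answer: 11683/2160 4739/900 447/100 361/90
42157/7200 32509/6000 626/125 1261/300
1613/288 17611/3000 2071/400 1459/300
1229/216 7861/1440 13387/2400 3629/720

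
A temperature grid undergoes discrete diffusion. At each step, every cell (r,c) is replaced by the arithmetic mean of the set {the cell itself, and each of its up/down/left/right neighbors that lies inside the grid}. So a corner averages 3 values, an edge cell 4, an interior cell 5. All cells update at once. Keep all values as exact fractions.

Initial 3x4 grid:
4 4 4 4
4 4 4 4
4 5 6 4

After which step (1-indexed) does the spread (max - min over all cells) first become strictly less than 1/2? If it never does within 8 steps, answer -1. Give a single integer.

Answer: 3

Derivation:
Step 1: max=19/4, min=4, spread=3/4
Step 2: max=557/120, min=4, spread=77/120
Step 3: max=16103/3600, min=731/180, spread=1483/3600
  -> spread < 1/2 first at step 3
Step 4: max=477581/108000, min=22243/5400, spread=10907/36000
Step 5: max=4245461/972000, min=448439/108000, spread=20951/97200
Step 6: max=421874039/97200000, min=40651909/9720000, spread=15354949/97200000
Step 7: max=1889729467/437400000, min=2450012431/583200000, spread=8355223/69984000
Step 8: max=225968606881/52488000000, min=16393404931/3888000000, spread=14904449/167961600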